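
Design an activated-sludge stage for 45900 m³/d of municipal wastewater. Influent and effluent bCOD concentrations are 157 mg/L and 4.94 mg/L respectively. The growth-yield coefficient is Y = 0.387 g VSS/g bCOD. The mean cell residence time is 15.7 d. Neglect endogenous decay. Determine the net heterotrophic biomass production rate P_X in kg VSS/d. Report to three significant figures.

With endogenous decay neglected, the observed yield equals the true yield: Y_obs = Y = 0.387 g VSS/g bCOD.
ΔS = 157 − 4.94 = 152.1 mg/L, so the substrate removal rate is 45900 × 152.1/1000 = 6980 kg bCOD/d.
Biomass produced: P_X = Y_obs·Q·ΔS = 0.3870 × 6980 ≈ 2701 kg VSS/d.

P_X ≈ 2700 kg VSS/d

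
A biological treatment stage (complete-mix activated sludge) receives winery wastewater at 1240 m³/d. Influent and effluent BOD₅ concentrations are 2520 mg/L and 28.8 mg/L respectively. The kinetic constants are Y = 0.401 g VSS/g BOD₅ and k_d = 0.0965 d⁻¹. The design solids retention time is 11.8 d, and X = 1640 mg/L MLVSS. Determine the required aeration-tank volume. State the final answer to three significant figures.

Rearranging the biomass balance for a CMAS with decay, V = Y·Q·ΔS·θ_c / [X·(1+k_d θ_c)] = 0.401 × 1240 × (2520 − 28.8) × 11.8 / [1640 × (1 + 0.0965 × 11.8)] = 1.46×10^7 / 3507 = 4167 m³.

V ≈ 4170 m³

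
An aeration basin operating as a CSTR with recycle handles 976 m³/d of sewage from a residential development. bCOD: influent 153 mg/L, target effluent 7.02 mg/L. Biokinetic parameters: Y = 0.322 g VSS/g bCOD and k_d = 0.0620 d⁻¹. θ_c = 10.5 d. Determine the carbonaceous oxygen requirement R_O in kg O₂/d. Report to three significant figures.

R_O ≈ 103 kg O₂/d

Y_obs = Y / (1 + k_d θ_c) = 0.322 / (1 + 0.0620 × 10.5) = 0.322 / 1.651 = 0.1950.
Q·(S₀ − S) = 976 × (153 − 7.02) × 10⁻³ = 142.5 kg/d removed.
Biomass synthesised: P_X = Y_obs × 142.5 = 27.79 kg VSS/d.
Carbonaceous O₂ demand = substrate oxidised − cell-mass equivalent = 142.5 − 1.42 × 27.79 = 103.0 kg O₂/d.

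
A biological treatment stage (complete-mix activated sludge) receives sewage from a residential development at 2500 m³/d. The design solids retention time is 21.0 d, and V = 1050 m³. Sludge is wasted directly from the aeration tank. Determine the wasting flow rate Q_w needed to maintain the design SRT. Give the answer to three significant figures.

Q_w ≈ 50.0 m³/d

Wasting from the aeration tank: Q_w = V / θ_c = 1050 / 21.0 = 50.00 m³/d.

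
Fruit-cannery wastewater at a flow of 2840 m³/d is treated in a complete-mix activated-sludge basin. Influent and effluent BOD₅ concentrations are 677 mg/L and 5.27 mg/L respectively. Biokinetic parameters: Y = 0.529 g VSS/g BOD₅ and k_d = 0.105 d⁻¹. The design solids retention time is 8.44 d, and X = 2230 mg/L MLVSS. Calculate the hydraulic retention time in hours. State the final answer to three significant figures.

τ ≈ 17.1 h

Rearranging the biomass balance for a CMAS with decay, V = Y·Q·ΔS·θ_c / [X·(1+k_d θ_c)] = 0.529 × 2840 × (677 − 5.27) × 8.44 / [2230 × (1 + 0.105 × 8.44)] = 8.52×10^6 / 4206 = 2025 m³.
Hydraulic retention time τ = V/Q = 2025 / 2840 = 0.7130 d = 17.11 h.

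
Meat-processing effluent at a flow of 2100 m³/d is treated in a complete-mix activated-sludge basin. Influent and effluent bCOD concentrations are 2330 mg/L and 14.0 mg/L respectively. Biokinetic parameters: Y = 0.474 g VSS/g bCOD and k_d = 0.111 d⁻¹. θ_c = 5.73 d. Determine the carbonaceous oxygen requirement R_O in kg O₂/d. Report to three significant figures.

R_O ≈ 2860 kg O₂/d

Correct the yield for decay: Y_obs = Y/(1 + k_d θ_c) = 0.474 / (1 + 0.111 × 5.73) = 0.474 / 1.636 = 0.2897.
Substrate removed = Q·(S₀ − S) = 2100 m³/d × (2330 − 14.0) g/m³ = 4.86×10^6 g/d = 4864 kg/d.
Net sludge production P_X = 0.2897 × 4864 = 1409 kg VSS/d.
R_O = Q·ΔS − 1.42 P_X = 4864 − 2001 = 2863 kg O₂/d.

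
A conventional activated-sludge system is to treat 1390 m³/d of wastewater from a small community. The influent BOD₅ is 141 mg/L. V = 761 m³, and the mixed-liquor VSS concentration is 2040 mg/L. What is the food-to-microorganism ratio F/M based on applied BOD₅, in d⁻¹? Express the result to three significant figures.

F/M ≈ 0.126 d⁻¹

F/M = Q·S₀ / (V·X) = 1390 × 141 / (761.0 × 2040) = 0.1262 g BOD₅·(g VSS·d)⁻¹.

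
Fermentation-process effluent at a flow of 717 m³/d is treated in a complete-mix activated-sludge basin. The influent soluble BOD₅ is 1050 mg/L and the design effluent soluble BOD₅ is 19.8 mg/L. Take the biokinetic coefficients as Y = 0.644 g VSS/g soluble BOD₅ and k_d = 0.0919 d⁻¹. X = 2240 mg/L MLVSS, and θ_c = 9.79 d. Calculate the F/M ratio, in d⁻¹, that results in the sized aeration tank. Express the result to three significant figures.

From the SRT design equation V = Y Q (S₀−S) θ_c / [X (1 + k_d θ_c)] = 0.644 × 717 × (1050 − 19.8) × 9.79 / [2240 × (1 + 0.0919 × 9.79)] = 4.66×10^6 / 4255 = 1094 m³.
F/M = Q·S₀ / (V·X) = 717 × 1050 / (1094 × 2240) = 0.3071 g soluble BOD₅·(g VSS·d)⁻¹.

F/M ≈ 0.307 d⁻¹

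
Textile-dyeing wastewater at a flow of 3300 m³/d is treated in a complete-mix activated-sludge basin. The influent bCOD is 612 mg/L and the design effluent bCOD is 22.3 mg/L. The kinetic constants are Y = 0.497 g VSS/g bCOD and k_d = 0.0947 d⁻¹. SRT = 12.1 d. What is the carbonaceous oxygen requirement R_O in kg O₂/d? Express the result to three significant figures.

R_O ≈ 1310 kg O₂/d

Correct the yield for decay: Y_obs = Y/(1 + k_d θ_c) = 0.497 / (1 + 0.0947 × 12.1) = 0.497 / 2.146 = 0.2316.
Substrate removed = Q·(S₀ − S) = 3300 m³/d × (612 − 22.3) g/m³ = 1.95×10^6 g/d = 1946 kg/d.
Net sludge production P_X = 0.2316 × 1946 = 450.7 kg VSS/d.
R_O = Q·ΔS − 1.42 P_X = 1946 − 640.0 = 1306 kg O₂/d.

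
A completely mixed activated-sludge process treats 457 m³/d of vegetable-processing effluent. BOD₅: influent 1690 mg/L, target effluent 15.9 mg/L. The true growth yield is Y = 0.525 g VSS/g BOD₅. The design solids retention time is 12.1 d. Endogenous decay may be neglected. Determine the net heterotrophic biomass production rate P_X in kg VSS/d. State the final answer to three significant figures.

P_X ≈ 402 kg VSS/d

Since k_d ≈ 0, Y_obs = Y = 0.525 g VSS/g BOD₅.
Mass of BOD₅ removed per day: Q(S₀ − S) = 457 × 1674 g/m³ = 765.1 kg/d.
Biomass produced: P_X = Y_obs·Q·ΔS = 0.5250 × 765.1 ≈ 401.7 kg VSS/d.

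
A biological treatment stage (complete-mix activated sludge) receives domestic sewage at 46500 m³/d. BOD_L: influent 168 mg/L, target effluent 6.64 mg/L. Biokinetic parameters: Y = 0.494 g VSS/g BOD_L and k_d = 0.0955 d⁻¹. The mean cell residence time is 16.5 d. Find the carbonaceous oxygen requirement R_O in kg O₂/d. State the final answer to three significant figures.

Correct the yield for decay: Y_obs = Y/(1 + k_d θ_c) = 0.494 / (1 + 0.0955 × 16.5) = 0.494 / 2.576 = 0.1918.
Q·(S₀ − S) = 46500 × (168 − 6.64) × 10⁻³ = 7503 kg/d removed.
Net sludge production P_X = 0.1918 × 7503 = 1439 kg VSS/d.
R_O = Q·(S₀ − S) − 1.42·P_X = 7503 − 1.42 × 1439 = 5460 kg O₂/d.

R_O ≈ 5460 kg O₂/d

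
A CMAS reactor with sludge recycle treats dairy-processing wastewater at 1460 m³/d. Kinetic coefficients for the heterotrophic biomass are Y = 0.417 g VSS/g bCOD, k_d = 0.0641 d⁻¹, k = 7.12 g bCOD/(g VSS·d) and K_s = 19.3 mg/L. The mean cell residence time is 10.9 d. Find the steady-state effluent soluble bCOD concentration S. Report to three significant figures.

For a completely mixed reactor with recycle the Lawrence–McCarty relation gives S = K_s·(1 + k_d·θ_c) / [θ_c·(Y·k − k_d) − 1] = 19.3 × (1 + 0.0641 × 10.9) / [10.9 × (0.417 × 7.12 − 0.0641) − 1] = 32.78 / 30.66 = 1.069 mg/L.

S ≈ 1.07 mg/L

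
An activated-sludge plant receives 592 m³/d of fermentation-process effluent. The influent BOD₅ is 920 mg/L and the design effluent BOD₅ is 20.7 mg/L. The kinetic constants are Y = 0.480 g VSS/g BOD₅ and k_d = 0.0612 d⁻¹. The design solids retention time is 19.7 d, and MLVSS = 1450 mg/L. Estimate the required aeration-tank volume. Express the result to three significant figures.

Steady-state biomass mass balance: V·X·(1 + k_d·θ_c) = Y·Q·(S₀ − S)·θ_c, so V = 0.480 × 592 × (920 − 20.7) × 19.7 / [1450 × (1 + 0.0612 × 19.7)] = 5.03×10^6 / 3198 = 1574 m³.

V ≈ 1570 m³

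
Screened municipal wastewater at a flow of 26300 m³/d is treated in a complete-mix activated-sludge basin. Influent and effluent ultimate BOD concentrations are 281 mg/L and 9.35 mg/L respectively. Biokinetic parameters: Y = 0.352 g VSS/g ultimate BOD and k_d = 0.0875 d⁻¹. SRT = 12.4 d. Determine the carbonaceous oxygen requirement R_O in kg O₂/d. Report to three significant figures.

R_O ≈ 5430 kg O₂/d

Y_obs = Y / (1 + k_d θ_c) = 0.352 / (1 + 0.0875 × 12.4) = 0.352 / 2.085 = 0.1688.
ΔS = 281 − 9.35 = 271.6 mg/L, so the substrate removal rate is 26300 × 271.6/1000 = 7144 kg ultimate BOD/d.
Biomass synthesised: P_X = Y_obs × 7144 = 1206 kg VSS/d.
Carbonaceous O₂ demand = substrate oxidised − cell-mass equivalent = 7144 − 1.42 × 1206 = 5432 kg O₂/d.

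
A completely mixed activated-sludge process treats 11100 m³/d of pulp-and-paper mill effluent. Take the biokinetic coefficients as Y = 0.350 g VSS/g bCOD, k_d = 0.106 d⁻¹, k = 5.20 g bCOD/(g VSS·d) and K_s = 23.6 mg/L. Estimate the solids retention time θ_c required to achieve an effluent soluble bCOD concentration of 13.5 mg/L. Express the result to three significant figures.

At the target effluent, Y k S/(K_s+S) = 0.350×5.20×13.5/37.10 = 0.6623 d⁻¹.
Then 1/θ_c = μ − k_d = 0.6623 − 0.106 = 0.5563 d⁻¹, giving θ_c = 1.798 d.

θ_c ≈ 1.80 d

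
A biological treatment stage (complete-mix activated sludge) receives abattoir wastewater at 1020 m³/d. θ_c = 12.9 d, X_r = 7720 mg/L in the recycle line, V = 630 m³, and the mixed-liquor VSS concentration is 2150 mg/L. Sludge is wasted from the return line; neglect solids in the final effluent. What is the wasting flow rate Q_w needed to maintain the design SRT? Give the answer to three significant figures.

Wasting from the return line (neglecting effluent solids): Q_w = V·X / (θ_c·X_r) = 630.0 × 2150 / (12.9 × 7720) = 13.60 m³/d.

Q_w ≈ 13.6 m³/d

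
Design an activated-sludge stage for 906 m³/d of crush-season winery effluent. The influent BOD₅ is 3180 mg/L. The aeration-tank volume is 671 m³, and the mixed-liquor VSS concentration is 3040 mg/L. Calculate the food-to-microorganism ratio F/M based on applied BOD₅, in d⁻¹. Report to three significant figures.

F/M = Q·S₀ / (V·X) = 906 × 3180 / (671.0 × 3040) = 1.412 g BOD₅·(g VSS·d)⁻¹.

F/M ≈ 1.41 d⁻¹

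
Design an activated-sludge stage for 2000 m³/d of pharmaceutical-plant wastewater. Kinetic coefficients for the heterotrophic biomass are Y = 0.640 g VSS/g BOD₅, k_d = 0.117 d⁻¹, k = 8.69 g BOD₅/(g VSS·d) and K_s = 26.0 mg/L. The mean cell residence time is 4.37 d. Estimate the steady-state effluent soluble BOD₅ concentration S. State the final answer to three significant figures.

For a completely mixed reactor with recycle the Lawrence–McCarty relation gives S = K_s·(1 + k_d·θ_c) / [θ_c·(Y·k − k_d) − 1] = 26.0 × (1 + 0.117 × 4.37) / [4.37 × (0.640 × 8.69 − 0.117) − 1] = 39.29 / 22.79 = 1.724 mg/L.

S ≈ 1.72 mg/L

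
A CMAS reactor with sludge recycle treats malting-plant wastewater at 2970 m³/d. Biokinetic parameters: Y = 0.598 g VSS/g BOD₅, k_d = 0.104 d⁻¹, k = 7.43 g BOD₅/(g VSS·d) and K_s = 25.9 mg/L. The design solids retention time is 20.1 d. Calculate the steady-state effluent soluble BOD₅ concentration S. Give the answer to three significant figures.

Effluent substrate depends only on kinetics and SRT: S = K_s(1 + k_d θ_c) / [θ_c(Yk − k_d) − 1] = 25.9 × (1 + 0.104 × 20.1) / [20.1 × (0.598 × 7.43 − 0.104) − 1] = 80.04 / 86.22 = 0.9284 mg/L.

S ≈ 0.928 mg/L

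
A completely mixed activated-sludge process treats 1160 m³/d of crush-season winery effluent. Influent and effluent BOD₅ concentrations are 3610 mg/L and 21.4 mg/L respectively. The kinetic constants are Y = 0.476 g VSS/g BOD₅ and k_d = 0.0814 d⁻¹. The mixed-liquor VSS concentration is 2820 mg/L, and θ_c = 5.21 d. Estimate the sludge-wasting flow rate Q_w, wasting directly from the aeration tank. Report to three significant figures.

From the SRT design equation V = Y Q (S₀−S) θ_c / [X (1 + k_d θ_c)] = 0.476 × 1160 × (3610 − 21.4) × 5.21 / [2820 × (1 + 0.0814 × 5.21)] = 1.03×10^7 / 4016 = 2571 m³.
Wasting from the aeration tank: Q_w = V / θ_c = 2571 / 5.21 = 493.4 m³/d.

Q_w ≈ 493 m³/d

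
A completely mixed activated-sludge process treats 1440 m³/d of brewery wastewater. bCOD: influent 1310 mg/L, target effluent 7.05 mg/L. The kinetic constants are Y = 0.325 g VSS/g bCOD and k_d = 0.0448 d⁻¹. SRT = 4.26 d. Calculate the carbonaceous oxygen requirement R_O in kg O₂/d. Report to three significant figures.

R_O ≈ 1150 kg O₂/d

The observed yield is Y_obs = Y/(1 + k_d·θ_c) = 0.325 / (1 + 0.0448 × 4.26) = 0.325 / 1.191 = 0.2729 g VSS per g bCOD removed.
Q·(S₀ − S) = 1440 × (1310 − 7.05) × 10⁻³ = 1876 kg/d removed.
Biomass synthesised: P_X = Y_obs × 1876 = 512.1 kg VSS/d.
R_O = Q·ΔS − 1.42 P_X = 1876 − 727.1 = 1149 kg O₂/d.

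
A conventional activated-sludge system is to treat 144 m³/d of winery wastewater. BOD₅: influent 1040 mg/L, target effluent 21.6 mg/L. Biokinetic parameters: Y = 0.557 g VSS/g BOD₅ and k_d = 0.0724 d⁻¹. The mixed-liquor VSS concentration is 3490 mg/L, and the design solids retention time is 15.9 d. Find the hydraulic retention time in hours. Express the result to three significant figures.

τ ≈ 28.8 h

Rearranging the biomass balance for a CMAS with decay, V = Y·Q·ΔS·θ_c / [X·(1+k_d θ_c)] = 0.557 × 144 × (1040 − 21.6) × 15.9 / [3490 × (1 + 0.0724 × 15.9)] = 1.3×10^6 / 7508 = 173.0 m³.
Hydraulic retention time τ = V/Q = 173.0 / 144 = 1.201 d = 28.83 h.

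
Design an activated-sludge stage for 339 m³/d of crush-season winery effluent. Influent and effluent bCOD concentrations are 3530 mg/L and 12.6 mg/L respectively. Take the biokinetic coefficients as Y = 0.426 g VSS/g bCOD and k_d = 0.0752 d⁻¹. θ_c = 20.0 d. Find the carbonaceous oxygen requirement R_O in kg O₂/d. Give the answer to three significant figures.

Observed yield with endogenous decay: Y_obs = Y / (1 + k_d·θ_c) = 0.426 / (1 + 0.0752 × 20.0) = 0.426 / 2.504 = 0.1701 g VSS/g bCOD.
Substrate removed = Q·(S₀ − S) = 339 m³/d × (3530 − 12.6) g/m³ = 1.19×10^6 g/d = 1192 kg/d.
Biomass synthesised: P_X = Y_obs × 1192 = 202.9 kg VSS/d.
R_O = Q·ΔS − 1.42 P_X = 1192 − 288.1 = 904.3 kg O₂/d.

R_O ≈ 904 kg O₂/d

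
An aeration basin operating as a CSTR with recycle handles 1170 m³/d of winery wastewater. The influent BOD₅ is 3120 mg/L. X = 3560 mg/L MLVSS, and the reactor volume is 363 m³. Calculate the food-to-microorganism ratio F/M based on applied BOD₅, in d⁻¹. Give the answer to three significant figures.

F/M = Q·S₀ / (V·X) = 1170 × 3120 / (363.0 × 3560) = 2.825 g BOD₅·(g VSS·d)⁻¹.

F/M ≈ 2.82 d⁻¹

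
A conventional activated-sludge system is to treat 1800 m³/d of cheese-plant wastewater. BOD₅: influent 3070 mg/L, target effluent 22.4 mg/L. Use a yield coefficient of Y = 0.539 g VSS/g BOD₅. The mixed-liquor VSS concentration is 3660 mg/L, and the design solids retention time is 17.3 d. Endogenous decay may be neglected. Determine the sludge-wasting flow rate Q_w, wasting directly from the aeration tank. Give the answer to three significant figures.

Q_w ≈ 808 m³/d

With k_d = 0 the design equation reduces to V = Y Q (S₀−S) θ_c / X = 0.539 × 1800 × (3070 − 22.4) × 17.3 / 3660 = 13976 m³.
Wasting from the aeration tank: Q_w = V / θ_c = 13976 / 17.3 = 807.9 m³/d.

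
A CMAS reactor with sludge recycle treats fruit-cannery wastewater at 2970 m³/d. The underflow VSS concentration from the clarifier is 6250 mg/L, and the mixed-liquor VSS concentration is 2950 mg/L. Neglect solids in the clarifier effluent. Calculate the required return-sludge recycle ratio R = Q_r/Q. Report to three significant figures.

Solids balance on the clarifier gives (1+R)X = R·X_r, so R = X/(X_r − X) = 2950 / (6250 − 2950) = 0.8939.

R ≈ 0.894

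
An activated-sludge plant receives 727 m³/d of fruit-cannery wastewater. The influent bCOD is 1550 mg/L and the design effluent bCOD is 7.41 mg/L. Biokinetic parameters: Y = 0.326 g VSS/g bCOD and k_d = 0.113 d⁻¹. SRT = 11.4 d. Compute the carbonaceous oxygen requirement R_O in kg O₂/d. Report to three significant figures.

R_O ≈ 895 kg O₂/d

Correct the yield for decay: Y_obs = Y/(1 + k_d θ_c) = 0.326 / (1 + 0.113 × 11.4) = 0.326 / 2.288 = 0.1425.
Q·(S₀ − S) = 727 × (1550 − 7.41) × 10⁻³ = 1121 kg/d removed.
Biomass synthesised: P_X = Y_obs × 1121 = 159.8 kg VSS/d.
R_O = Q·ΔS − 1.42 P_X = 1121 − 226.9 = 894.6 kg O₂/d.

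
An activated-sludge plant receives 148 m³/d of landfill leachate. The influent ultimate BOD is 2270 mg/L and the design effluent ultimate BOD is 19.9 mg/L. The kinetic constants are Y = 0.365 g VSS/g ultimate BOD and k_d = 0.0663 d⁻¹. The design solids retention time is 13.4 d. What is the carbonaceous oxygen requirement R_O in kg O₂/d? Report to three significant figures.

R_O ≈ 242 kg O₂/d

The observed yield is Y_obs = Y/(1 + k_d·θ_c) = 0.365 / (1 + 0.0663 × 13.4) = 0.365 / 1.888 = 0.1933 g VSS per g ultimate BOD removed.
Q·(S₀ − S) = 148 × (2270 − 19.9) × 10⁻³ = 333.0 kg/d removed.
Biomass synthesised: P_X = Y_obs × 333.0 = 64.37 kg VSS/d.
R_O = Q·ΔS − 1.42 P_X = 333.0 − 91.40 = 241.6 kg O₂/d.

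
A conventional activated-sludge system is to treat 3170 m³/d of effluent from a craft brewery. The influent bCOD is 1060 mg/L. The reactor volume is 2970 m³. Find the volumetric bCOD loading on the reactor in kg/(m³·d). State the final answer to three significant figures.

L_v ≈ 1.13 kg bCOD/(m³·d)

L_v = Q S₀ / V = 3170 × 1060 × 10⁻³ / 2970 = 1.131 kg/(m³·d).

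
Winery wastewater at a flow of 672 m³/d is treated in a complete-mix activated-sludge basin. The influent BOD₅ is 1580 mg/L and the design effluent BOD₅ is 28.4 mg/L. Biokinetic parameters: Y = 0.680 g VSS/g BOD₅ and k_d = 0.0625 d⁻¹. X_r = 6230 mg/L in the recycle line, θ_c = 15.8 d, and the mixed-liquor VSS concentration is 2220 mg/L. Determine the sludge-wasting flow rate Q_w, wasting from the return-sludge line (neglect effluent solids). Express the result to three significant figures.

Q_w ≈ 57.3 m³/d

Rearranging the biomass balance for a CMAS with decay, V = Y·Q·ΔS·θ_c / [X·(1+k_d θ_c)] = 0.680 × 672 × (1580 − 28.4) × 15.8 / [2220 × (1 + 0.0625 × 15.8)] = 1.12×10^7 / 4412 = 2539 m³.
θ_c = V·X/(Q_w·X_r) when wasting from the recycle, so Q_w = V·X/(θ_c·X_r) = 2539 × 2220 / (15.8 × 6230) = 57.26 m³/d.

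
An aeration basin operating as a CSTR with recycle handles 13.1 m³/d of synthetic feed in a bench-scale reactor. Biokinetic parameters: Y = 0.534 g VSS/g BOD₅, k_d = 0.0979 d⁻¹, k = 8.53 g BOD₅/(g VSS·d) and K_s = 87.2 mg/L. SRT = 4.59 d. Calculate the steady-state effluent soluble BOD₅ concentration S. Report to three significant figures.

Effluent substrate depends only on kinetics and SRT: S = K_s(1 + k_d θ_c) / [θ_c(Yk − k_d) − 1] = 87.2 × (1 + 0.0979 × 4.59) / [4.59 × (0.534 × 8.53 − 0.0979) − 1] = 126.4 / 19.46 = 6.495 mg/L.

S ≈ 6.50 mg/L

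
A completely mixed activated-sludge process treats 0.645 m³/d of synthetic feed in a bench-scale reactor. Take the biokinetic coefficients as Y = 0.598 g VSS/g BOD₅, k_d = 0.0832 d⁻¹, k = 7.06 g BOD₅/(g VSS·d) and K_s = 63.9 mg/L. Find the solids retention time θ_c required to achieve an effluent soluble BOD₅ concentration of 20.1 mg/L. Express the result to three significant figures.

From 1/θ_c = Y·k·S/(K_s + S) − k_d: Y·k·S/(K_s+S) = 0.598 × 7.06 × 20.1 / (63.9 + 20.1) = 1.010 d⁻¹.
θ_c = 1/(μ − k_d) = 1/(1.010 − 0.0832) = 1/0.9270 = 1.079 d.

θ_c ≈ 1.08 d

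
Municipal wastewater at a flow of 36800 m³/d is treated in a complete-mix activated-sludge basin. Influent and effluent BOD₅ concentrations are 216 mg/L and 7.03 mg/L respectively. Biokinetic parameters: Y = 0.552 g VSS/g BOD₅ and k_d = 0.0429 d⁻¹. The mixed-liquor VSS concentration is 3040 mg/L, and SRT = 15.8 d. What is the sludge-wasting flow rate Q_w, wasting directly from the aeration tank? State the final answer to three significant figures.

Q_w ≈ 832 m³/d

Steady-state biomass mass balance: V·X·(1 + k_d·θ_c) = Y·Q·(S₀ − S)·θ_c, so V = 0.552 × 36800 × (216 − 7.03) × 15.8 / [3040 × (1 + 0.0429 × 15.8)] = 6.71×10^7 / 5101 = 13149 m³.
Wasting from the aeration tank: Q_w = V / θ_c = 13149 / 15.8 = 832.2 m³/d.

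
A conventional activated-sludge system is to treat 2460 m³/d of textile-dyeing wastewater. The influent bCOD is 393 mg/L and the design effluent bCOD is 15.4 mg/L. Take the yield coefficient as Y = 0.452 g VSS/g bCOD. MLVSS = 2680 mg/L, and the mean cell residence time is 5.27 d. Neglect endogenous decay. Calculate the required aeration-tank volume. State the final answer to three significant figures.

V ≈ 826 m³

V·X = Y·Q·ΔS·θ_c gives V = 0.452 × 2460 × (393 − 15.4) × 5.27 / 2680 = 825.6 m³.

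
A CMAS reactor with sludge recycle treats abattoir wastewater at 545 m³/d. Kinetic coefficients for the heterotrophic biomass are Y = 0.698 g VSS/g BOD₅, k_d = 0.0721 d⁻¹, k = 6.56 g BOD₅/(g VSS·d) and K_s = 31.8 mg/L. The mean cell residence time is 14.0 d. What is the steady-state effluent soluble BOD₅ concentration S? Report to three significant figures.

S ≈ 1.03 mg/L

From the Monod/SRT balance for a CMAS, S = K_s·(1+k_d θ_c)/[θ_c·(Y k − k_d) − 1] = 31.8 × (1 + 0.0721 × 14.0) / [14.0 × (0.698 × 6.56 − 0.0721) − 1] = 63.90 / 62.09 = 1.029 mg/L.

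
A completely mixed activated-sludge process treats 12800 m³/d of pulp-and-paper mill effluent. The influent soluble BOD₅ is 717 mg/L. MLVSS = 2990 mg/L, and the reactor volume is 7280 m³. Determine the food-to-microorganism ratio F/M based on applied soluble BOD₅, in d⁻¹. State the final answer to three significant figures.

F/M ≈ 0.422 d⁻¹

Food-to-microorganism ratio F/M = Q S₀ / (V X) = 12800 × 717 / (7280 × 2990) = 0.4216 d⁻¹.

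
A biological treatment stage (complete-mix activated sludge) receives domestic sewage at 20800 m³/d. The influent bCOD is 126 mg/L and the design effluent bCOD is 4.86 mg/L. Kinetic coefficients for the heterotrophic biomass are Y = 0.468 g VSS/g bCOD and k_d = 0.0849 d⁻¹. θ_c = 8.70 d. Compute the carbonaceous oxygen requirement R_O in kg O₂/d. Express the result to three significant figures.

R_O ≈ 1560 kg O₂/d

The observed yield is Y_obs = Y/(1 + k_d·θ_c) = 0.468 / (1 + 0.0849 × 8.70) = 0.468 / 1.739 = 0.2692 g VSS per g bCOD removed.
Mass of bCOD removed per day: Q(S₀ − S) = 20800 × 121.1 g/m³ = 2520 kg/d.
P_X = Y_obs·Q·(S₀ − S) = 0.2692 × 2520 = 678.2 kg VSS/d.
R_O = Q·(S₀ − S) − 1.42·P_X = 2520 − 1.42 × 678.2 = 1557 kg O₂/d.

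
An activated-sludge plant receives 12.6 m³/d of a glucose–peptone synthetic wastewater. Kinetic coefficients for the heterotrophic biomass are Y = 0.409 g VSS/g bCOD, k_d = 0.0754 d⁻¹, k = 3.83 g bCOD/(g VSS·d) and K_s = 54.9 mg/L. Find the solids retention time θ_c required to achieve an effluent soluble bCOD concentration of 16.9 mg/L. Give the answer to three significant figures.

θ_c ≈ 3.41 d

Specific growth rate at S = 16.9 mg/L: μ = YkS/(K_s+S) = 0.409·3.83·16.9/(54.9+16.9) = 0.3687 d⁻¹.
θ_c = 1/(μ − k_d) = 1/(0.3687 − 0.0754) = 1/0.2933 = 3.409 d.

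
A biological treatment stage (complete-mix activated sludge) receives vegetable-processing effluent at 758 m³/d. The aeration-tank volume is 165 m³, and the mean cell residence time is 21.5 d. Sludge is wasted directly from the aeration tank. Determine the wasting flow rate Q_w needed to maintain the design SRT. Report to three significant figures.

Q_w ≈ 7.67 m³/d

Wasting from the aeration tank: Q_w = V / θ_c = 165.0 / 21.5 = 7.674 m³/d.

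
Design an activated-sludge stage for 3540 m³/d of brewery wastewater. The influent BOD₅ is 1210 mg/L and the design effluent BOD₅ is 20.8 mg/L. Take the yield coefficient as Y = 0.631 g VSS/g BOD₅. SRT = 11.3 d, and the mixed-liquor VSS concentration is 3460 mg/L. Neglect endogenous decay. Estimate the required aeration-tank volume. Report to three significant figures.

V ≈ 8680 m³

Biomass mass balance (decay neglected): V·X = Y·Q·(S₀ − S)·θ_c, so V = 0.631 × 3540 × (1210 − 20.8) × 11.3 / 3460 = 8675 m³.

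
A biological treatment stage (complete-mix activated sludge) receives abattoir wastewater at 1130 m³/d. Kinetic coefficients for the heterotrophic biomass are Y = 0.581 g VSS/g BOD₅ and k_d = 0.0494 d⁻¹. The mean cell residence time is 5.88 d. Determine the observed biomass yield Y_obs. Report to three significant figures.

Correct the yield for decay: Y_obs = Y/(1 + k_d θ_c) = 0.581 / (1 + 0.0494 × 5.88) = 0.581 / 1.290 = 0.4502.

Y_obs ≈ 0.450 g VSS/g BOD₅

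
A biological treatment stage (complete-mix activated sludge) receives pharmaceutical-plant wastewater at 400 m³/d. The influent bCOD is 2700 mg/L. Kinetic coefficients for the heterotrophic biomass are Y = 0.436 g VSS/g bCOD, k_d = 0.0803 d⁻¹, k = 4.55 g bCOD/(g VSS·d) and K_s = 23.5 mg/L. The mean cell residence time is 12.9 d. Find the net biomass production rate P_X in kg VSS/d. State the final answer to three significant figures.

Effluent substrate depends only on kinetics and SRT: S = K_s(1 + k_d θ_c) / [θ_c(Yk − k_d) − 1] = 23.5 × (1 + 0.0803 × 12.9) / [12.9 × (0.436 × 4.55 − 0.0803) − 1] = 47.84 / 23.56 = 2.031 mg/L.
The observed yield is Y_obs = Y/(1 + k_d·θ_c) = 0.436 / (1 + 0.0803 × 12.9) = 0.436 / 2.036 = 0.2142 g VSS per g bCOD removed.
ΔS = 2700 − 2.03 = 2698 mg/L, so the substrate removal rate is 400 × 2698/1000 = 1079 kg bCOD/d.
Biomass produced: P_X = Y_obs·Q·ΔS = 0.2142 × 1079 ≈ 231.1 kg VSS/d.

P_X ≈ 231 kg VSS/d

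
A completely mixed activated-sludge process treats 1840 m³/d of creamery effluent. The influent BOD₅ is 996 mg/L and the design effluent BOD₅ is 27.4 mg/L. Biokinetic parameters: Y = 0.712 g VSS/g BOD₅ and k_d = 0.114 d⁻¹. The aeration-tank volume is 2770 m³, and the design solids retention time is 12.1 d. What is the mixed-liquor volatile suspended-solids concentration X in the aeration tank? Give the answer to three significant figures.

X ≈ 2330 mg/L

Solving the biomass balance for X: X = Y Q (S₀−S) θ_c / [V (1+k_d θ_c)] = 0.712 × 1840 × (996 − 27.4) × 12.1 / [2770 × (1 + 0.114 × 12.1)] = 2330 mg/L.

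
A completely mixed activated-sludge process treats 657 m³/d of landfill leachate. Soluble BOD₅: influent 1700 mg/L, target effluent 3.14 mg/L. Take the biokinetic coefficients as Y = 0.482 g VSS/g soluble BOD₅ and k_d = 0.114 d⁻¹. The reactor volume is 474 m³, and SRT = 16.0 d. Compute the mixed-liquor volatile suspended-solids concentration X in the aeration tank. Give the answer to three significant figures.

X = Y·Q·ΔS·θ_c / [V·(1 + k_d θ_c)] = 0.482 × 657 × (1700 − 3.14) × 16.0 / [474 × (1 + 0.114 × 16.0)] = 6423 mg/L.

X ≈ 6420 mg/L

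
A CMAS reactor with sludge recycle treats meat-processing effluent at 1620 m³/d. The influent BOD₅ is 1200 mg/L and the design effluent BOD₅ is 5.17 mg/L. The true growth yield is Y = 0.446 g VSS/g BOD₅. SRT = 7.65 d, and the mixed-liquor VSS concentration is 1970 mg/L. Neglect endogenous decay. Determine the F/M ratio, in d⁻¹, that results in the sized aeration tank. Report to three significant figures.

F/M ≈ 0.294 d⁻¹

Biomass mass balance (decay neglected): V·X = Y·Q·(S₀ − S)·θ_c, so V = 0.446 × 1620 × (1200 − 5.17) × 7.65 / 1970 = 3352 m³.
F/M = Q·S₀ / (V·X) = 1620 × 1200 / (3352 × 1970) = 0.2944 g BOD₅·(g VSS·d)⁻¹.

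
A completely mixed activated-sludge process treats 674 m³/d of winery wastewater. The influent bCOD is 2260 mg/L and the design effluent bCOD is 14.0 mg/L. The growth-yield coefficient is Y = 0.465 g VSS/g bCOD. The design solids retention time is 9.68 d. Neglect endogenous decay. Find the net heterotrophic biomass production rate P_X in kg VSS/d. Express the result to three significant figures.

No decay correction is needed, so Y_obs = Y = 0.465.
Substrate removed = Q·(S₀ − S) = 674 m³/d × (2260 − 14.0) g/m³ = 1.51×10^6 g/d = 1514 kg/d.
So the net sludge growth is P_X = 0.4650 × 1514 = 703.9 kg VSS/d.

P_X ≈ 704 kg VSS/d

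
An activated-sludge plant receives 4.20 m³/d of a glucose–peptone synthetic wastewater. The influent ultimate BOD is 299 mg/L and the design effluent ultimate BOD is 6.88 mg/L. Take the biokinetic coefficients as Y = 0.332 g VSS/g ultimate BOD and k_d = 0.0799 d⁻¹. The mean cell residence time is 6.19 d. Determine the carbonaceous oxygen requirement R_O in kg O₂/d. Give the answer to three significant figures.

Y_obs = Y / (1 + k_d θ_c) = 0.332 / (1 + 0.0799 × 6.19) = 0.332 / 1.495 = 0.2221.
Substrate removed = Q·(S₀ − S) = 4.20 m³/d × (299 − 6.88) g/m³ = 1.23×10^3 g/d = 1.227 kg/d.
Net sludge production P_X = 0.2221 × 1.227 = 0.2725 kg VSS/d.
R_O = Q·ΔS − 1.42 P_X = 1.227 − 0.3870 = 0.8399 kg O₂/d.

R_O ≈ 0.840 kg O₂/d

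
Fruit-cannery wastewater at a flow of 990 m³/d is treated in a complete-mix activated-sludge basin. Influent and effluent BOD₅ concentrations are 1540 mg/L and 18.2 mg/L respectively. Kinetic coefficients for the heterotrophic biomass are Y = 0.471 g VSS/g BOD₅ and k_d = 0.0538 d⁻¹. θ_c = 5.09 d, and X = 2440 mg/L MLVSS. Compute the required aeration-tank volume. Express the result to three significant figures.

Rearranging the biomass balance for a CMAS with decay, V = Y·Q·ΔS·θ_c / [X·(1+k_d θ_c)] = 0.471 × 990 × (1540 − 18.2) × 5.09 / [2440 × (1 + 0.0538 × 5.09)] = 3.61×10^6 / 3108 = 1162 m³.

V ≈ 1160 m³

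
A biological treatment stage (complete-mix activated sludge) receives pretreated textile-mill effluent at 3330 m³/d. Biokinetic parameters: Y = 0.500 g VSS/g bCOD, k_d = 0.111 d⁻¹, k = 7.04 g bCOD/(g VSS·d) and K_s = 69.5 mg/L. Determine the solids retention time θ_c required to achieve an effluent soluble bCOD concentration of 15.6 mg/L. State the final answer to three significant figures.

From 1/θ_c = Y·k·S/(K_s + S) − k_d: Y·k·S/(K_s+S) = 0.500 × 7.04 × 15.6 / (69.5 + 15.6) = 0.6453 d⁻¹.
θ_c = 1/(μ − k_d) = 1/(0.6453 − 0.111) = 1/0.5343 = 1.872 d.

θ_c ≈ 1.87 d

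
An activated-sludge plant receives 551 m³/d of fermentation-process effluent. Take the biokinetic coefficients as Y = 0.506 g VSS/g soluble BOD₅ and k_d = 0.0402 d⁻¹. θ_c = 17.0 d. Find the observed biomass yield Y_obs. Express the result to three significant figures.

Y_obs ≈ 0.301 g VSS/g soluble BOD₅

Observed yield with endogenous decay: Y_obs = Y / (1 + k_d·θ_c) = 0.506 / (1 + 0.0402 × 17.0) = 0.506 / 1.683 = 0.3006 g VSS/g soluble BOD₅.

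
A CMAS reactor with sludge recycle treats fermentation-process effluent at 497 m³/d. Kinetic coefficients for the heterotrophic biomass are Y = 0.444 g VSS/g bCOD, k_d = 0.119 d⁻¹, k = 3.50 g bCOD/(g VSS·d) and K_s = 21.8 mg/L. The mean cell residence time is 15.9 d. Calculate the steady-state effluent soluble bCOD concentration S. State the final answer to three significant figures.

S ≈ 2.89 mg/L

From the Monod/SRT balance for a CMAS, S = K_s·(1+k_d θ_c)/[θ_c·(Y k − k_d) − 1] = 21.8 × (1 + 0.119 × 15.9) / [15.9 × (0.444 × 3.50 − 0.119) − 1] = 63.05 / 21.82 = 2.890 mg/L.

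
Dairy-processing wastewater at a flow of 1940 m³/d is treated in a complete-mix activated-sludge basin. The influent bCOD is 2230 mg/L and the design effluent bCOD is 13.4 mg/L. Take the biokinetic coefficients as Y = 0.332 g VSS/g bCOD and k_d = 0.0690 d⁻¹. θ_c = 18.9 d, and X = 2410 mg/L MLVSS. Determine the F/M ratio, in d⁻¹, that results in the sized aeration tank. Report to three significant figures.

F/M ≈ 0.369 d⁻¹

Steady-state biomass mass balance: V·X·(1 + k_d·θ_c) = Y·Q·(S₀ − S)·θ_c, so V = 0.332 × 1940 × (2230 − 13.4) × 18.9 / [2410 × (1 + 0.0690 × 18.9)] = 2.7×10^7 / 5553 = 4859 m³.
Food-to-microorganism ratio F/M = Q S₀ / (V X) = 1940 × 2230 / (4859 × 2410) = 0.3694 d⁻¹.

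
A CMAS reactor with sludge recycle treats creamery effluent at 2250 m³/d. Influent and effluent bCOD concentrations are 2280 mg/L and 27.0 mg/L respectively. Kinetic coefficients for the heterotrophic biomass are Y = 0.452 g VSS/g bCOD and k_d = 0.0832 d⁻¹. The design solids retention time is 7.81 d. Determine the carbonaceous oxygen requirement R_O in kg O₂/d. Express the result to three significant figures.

Y_obs = Y / (1 + k_d θ_c) = 0.452 / (1 + 0.0832 × 7.81) = 0.452 / 1.650 = 0.2740.
ΔS = 2280 − 27.0 = 2253 mg/L, so the substrate removal rate is 2250 × 2253/1000 = 5069 kg bCOD/d.
P_X = Y_obs·Q·(S₀ − S) = 0.2740 × 5069 = 1389 kg VSS/d.
Carbonaceous O₂ demand = substrate oxidised − cell-mass equivalent = 5069 − 1.42 × 1389 = 3097 kg O₂/d.

R_O ≈ 3100 kg O₂/d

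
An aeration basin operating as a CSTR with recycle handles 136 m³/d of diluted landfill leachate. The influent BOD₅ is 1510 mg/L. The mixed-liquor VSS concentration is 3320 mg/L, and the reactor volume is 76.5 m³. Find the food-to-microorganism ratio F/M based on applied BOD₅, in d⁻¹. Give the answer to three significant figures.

Food-to-microorganism ratio F/M = Q S₀ / (V X) = 136 × 1510 / (76.50 × 3320) = 0.8086 d⁻¹.

F/M ≈ 0.809 d⁻¹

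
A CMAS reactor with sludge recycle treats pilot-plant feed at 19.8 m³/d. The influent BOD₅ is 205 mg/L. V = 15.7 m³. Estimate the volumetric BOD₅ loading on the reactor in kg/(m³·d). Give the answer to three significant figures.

L_v = Q S₀ / V = 19.8 × 205 × 10⁻³ / 15.70 = 0.2585 kg/(m³·d).

L_v ≈ 0.259 kg BOD₅/(m³·d)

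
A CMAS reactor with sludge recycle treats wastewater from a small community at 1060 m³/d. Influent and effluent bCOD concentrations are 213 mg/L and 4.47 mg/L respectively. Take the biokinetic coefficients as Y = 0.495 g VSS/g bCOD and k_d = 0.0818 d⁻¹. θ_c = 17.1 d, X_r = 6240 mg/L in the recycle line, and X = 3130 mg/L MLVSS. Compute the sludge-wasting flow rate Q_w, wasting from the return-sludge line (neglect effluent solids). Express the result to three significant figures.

From the SRT design equation V = Y Q (S₀−S) θ_c / [X (1 + k_d θ_c)] = 0.495 × 1060 × (213 − 4.47) × 17.1 / [3130 × (1 + 0.0818 × 17.1)] = 1.87×10^6 / 7508 = 249.2 m³.
Wasting from the return line (neglecting effluent solids): Q_w = V·X / (θ_c·X_r) = 249.2 × 3130 / (17.1 × 6240) = 7.310 m³/d.

Q_w ≈ 7.31 m³/d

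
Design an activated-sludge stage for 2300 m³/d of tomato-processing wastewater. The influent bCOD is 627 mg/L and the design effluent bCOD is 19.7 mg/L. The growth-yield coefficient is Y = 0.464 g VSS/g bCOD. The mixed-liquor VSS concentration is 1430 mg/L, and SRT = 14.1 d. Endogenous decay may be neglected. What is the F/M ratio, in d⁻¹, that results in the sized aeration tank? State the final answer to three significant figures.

Biomass mass balance (decay neglected): V·X = Y·Q·(S₀ − S)·θ_c, so V = 0.464 × 2300 × (627 − 19.7) × 14.1 / 1430 = 6390 m³.
Food-to-microorganism ratio F/M = Q S₀ / (V X) = 2300 × 627 / (6390 × 1430) = 0.1578 d⁻¹.

F/M ≈ 0.158 d⁻¹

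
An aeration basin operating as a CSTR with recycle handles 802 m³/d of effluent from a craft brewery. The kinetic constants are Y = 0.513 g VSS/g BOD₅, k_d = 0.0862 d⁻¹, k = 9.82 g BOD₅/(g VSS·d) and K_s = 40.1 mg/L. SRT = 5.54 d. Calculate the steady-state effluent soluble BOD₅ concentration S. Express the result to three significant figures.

S ≈ 2.24 mg/L

From the Monod/SRT balance for a CMAS, S = K_s·(1+k_d θ_c)/[θ_c·(Y k − k_d) − 1] = 40.1 × (1 + 0.0862 × 5.54) / [5.54 × (0.513 × 9.82 − 0.0862) − 1] = 59.25 / 26.43 = 2.242 mg/L.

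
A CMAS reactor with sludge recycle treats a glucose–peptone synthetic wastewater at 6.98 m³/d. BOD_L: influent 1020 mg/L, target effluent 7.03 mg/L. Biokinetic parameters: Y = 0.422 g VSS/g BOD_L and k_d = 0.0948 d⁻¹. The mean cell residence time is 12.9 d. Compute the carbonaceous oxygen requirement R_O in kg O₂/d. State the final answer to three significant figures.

Correct the yield for decay: Y_obs = Y/(1 + k_d θ_c) = 0.422 / (1 + 0.0948 × 12.9) = 0.422 / 2.223 = 0.1898.
Q·(S₀ − S) = 6.98 × (1020 − 7.03) × 10⁻³ = 7.071 kg/d removed.
P_X = Y_obs·Q·(S₀ − S) = 0.1898 × 7.071 = 1.342 kg VSS/d.
R_O = Q·ΔS − 1.42 P_X = 7.071 − 1.906 = 5.165 kg O₂/d.

R_O ≈ 5.16 kg O₂/d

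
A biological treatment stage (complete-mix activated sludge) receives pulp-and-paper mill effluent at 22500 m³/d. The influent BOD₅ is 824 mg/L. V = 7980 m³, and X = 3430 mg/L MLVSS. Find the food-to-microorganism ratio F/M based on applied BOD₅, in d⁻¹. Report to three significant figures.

Food-to-microorganism ratio F/M = Q S₀ / (V X) = 22500 × 824 / (7980 × 3430) = 0.6773 d⁻¹.

F/M ≈ 0.677 d⁻¹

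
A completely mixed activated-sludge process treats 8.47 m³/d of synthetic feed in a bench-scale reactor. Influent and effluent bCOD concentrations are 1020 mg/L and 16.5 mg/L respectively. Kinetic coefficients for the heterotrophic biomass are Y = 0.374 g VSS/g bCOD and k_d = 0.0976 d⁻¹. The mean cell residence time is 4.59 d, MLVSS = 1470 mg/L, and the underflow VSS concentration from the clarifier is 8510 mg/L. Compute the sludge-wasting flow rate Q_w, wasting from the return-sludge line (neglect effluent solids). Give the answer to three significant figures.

Rearranging the biomass balance for a CMAS with decay, V = Y·Q·ΔS·θ_c / [X·(1+k_d θ_c)] = 0.374 × 8.47 × (1020 − 16.5) × 4.59 / [1470 × (1 + 0.0976 × 4.59)] = 1.46×10^4 / 2129 = 6.855 m³.
Q_w = (V·X)/(θ_c X_r) = 6.855 × 1470 / (4.59 × 8510) = 0.2580 m³/d.

Q_w ≈ 0.258 m³/d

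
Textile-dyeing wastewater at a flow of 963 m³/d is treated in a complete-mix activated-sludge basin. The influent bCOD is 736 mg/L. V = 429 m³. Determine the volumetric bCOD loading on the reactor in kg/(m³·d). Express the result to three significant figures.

L_v ≈ 1.65 kg bCOD/(m³·d)

Volumetric loading L_v = Q·S₀ / V = 963 × 736 g/m³ / 429.0 m³ = 1652 g/(m³·d) = 1.652 kg bCOD/(m³·d).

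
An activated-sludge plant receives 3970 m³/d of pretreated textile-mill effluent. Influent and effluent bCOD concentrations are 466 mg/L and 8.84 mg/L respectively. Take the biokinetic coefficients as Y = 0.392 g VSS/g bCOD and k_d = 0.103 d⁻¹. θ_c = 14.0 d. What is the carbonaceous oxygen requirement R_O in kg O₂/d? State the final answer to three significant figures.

Y_obs = Y / (1 + k_d θ_c) = 0.392 / (1 + 0.103 × 14.0) = 0.392 / 2.442 = 0.1605.
Substrate removed = Q·(S₀ − S) = 3970 m³/d × (466 − 8.84) g/m³ = 1.81×10^6 g/d = 1815 kg/d.
P_X = Y_obs·Q·(S₀ − S) = 0.1605 × 1815 = 291.3 kg VSS/d.
R_O = Q·ΔS − 1.42 P_X = 1815 − 413.7 = 1401 kg O₂/d.

R_O ≈ 1400 kg O₂/d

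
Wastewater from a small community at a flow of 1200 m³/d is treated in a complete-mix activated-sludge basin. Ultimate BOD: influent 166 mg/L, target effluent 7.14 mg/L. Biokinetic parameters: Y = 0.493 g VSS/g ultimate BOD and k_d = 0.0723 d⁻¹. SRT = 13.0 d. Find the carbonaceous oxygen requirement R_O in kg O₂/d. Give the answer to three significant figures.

R_O ≈ 122 kg O₂/d

Y_obs = Y / (1 + k_d θ_c) = 0.493 / (1 + 0.0723 × 13.0) = 0.493 / 1.940 = 0.2541.
Substrate removed = Q·(S₀ − S) = 1200 m³/d × (166 − 7.14) g/m³ = 1.91×10^5 g/d = 190.6 kg/d.
Biomass synthesised: P_X = Y_obs × 190.6 = 48.45 kg VSS/d.
Carbonaceous O₂ demand = substrate oxidised − cell-mass equivalent = 190.6 − 1.42 × 48.45 = 121.8 kg O₂/d.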